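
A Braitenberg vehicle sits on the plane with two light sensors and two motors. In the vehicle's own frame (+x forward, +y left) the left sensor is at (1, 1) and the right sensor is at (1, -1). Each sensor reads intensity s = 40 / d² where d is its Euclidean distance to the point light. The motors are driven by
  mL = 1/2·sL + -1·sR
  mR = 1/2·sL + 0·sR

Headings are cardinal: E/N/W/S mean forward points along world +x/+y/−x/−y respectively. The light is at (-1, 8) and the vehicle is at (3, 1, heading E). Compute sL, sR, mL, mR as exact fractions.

left sensor world pos  = (4, 2); dL² = 61
right sensor world pos = (4, 0); dR² = 89
sL = 40/61 = 40/61
sR = 40/89 = 40/89
mL = 1/2·sL + -1·sR = -660/5429
mR = 1/2·sL + 0·sR = 20/61

40/61 40/89 -660/5429 20/61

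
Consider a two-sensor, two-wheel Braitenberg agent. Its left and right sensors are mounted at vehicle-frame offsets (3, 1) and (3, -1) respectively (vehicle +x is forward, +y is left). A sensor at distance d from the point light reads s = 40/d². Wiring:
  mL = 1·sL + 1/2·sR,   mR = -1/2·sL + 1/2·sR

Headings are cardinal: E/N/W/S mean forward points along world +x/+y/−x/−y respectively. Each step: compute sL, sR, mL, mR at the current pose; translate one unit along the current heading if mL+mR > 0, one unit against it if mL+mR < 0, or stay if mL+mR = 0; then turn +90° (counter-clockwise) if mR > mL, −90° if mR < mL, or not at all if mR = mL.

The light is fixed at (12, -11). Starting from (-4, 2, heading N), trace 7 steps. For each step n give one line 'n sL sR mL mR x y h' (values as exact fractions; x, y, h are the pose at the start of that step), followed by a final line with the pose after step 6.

n=0: pose=(-4,2,N); sL=8/109, sR=40/481; mL=6028/52429, mR=256/52429; mL+mR=6284/52429 → advance +1; mR−mL=-12/109 → turn -1·90°
n=1: pose=(-4,3,E); sL=20/197, sR=20/169; mL=5350/33293, mR=280/33293; mL+mR=5630/33293 → advance +1; mR−mL=-30/197 → turn -1·90°
n=2: pose=(-3,3,S); sL=40/317, sR=40/377; mL=21420/119509, mR=-1200/119509; mL+mR=20220/119509 → advance +1; mR−mL=-60/317 → turn -1·90°
n=3: pose=(-3,2,W); sL=10/117, sR=1/13; mL=29/234, mR=-1/234; mL+mR=14/117 → advance +1; mR−mL=-5/39 → turn -1·90°
n=4: pose=(-4,2,N); sL=8/109, sR=40/481; mL=6028/52429, mR=256/52429; mL+mR=6284/52429 → advance +1; mR−mL=-12/109 → turn -1·90°
n=5: pose=(-4,3,E); sL=20/197, sR=20/169; mL=5350/33293, mR=280/33293; mL+mR=5630/33293 → advance +1; mR−mL=-30/197 → turn -1·90°
n=6: pose=(-3,3,S); sL=40/317, sR=40/377; mL=21420/119509, mR=-1200/119509; mL+mR=20220/119509 → advance +1; mR−mL=-60/317 → turn -1·90°

0 8/109 40/481 6028/52429 256/52429 -4 2 N
1 20/197 20/169 5350/33293 280/33293 -4 3 E
2 40/317 40/377 21420/119509 -1200/119509 -3 3 S
3 10/117 1/13 29/234 -1/234 -3 2 W
4 8/109 40/481 6028/52429 256/52429 -4 2 N
5 20/197 20/169 5350/33293 280/33293 -4 3 E
6 40/317 40/377 21420/119509 -1200/119509 -3 3 S
final -3 2 W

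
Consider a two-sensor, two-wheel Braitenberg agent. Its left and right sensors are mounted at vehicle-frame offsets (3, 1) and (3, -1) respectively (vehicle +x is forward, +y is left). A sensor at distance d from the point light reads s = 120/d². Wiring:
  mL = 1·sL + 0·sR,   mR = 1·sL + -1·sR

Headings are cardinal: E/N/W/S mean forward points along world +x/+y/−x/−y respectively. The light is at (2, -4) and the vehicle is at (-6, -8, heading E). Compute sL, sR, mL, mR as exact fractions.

60/17 12/5 60/17 96/85

left sensor world pos  = (-3, -7); dL² = 34
right sensor world pos = (-3, -9); dR² = 50
sL = 120/34 = 60/17
sR = 120/50 = 12/5
mL = 1·sL + 0·sR = 60/17
mR = 1·sL + -1·sR = 96/85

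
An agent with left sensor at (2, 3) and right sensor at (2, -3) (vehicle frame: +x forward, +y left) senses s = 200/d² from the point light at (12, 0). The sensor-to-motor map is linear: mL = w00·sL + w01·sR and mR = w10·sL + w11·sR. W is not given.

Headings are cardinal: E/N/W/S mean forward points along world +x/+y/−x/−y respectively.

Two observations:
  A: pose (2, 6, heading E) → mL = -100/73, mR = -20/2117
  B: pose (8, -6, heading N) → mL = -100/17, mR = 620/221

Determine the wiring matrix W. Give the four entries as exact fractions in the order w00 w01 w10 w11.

0 -1/2 -1 1/2

obs A: pose=(2,6,E) → sL=40/29, sR=200/73, mL=-100/73, mR=-20/2117
obs B: pose=(8,-6,N) → sL=40/13, sR=200/17, mL=-100/17, mR=620/221
sensor matrix S = [[40/29, 200/73], [40/13, 200/17]]; det S = 3648000/467857
solve [mL_A; mL_B] = S·[w00; w01] and [mR_A; mR_B] = S·[w10; w11]:
  w00 = 0, w01 = -1/2, w10 = -1, w11 = 1/2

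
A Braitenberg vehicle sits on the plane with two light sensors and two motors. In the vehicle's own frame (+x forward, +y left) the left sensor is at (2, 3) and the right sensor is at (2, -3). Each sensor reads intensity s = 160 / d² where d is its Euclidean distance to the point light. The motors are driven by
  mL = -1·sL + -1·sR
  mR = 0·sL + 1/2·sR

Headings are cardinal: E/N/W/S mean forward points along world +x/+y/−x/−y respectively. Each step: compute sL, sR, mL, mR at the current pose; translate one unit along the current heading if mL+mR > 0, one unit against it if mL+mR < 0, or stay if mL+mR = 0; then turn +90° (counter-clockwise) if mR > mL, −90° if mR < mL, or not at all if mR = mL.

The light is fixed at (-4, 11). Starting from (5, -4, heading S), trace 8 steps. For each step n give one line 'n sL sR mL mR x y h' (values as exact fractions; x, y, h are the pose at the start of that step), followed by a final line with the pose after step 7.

n=0: pose=(5,-4,S); sL=160/433, sR=32/65; mL=-24256/28145, mR=16/65; mL+mR=-17328/28145 → advance -1; mR−mL=31184/28145 → turn +1·90°
n=1: pose=(5,-3,E); sL=80/121, sR=16/41; mL=-5216/4961, mR=8/41; mL+mR=-4248/4961 → advance -1; mR−mL=6184/4961 → turn +1·90°
n=2: pose=(4,-3,N); sL=160/169, sR=32/53; mL=-13888/8957, mR=16/53; mL+mR=-11184/8957 → advance -1; mR−mL=16592/8957 → turn +1·90°
n=3: pose=(4,-4,W); sL=4/9, sR=8/9; mL=-4/3, mR=4/9; mL+mR=-8/9 → advance -1; mR−mL=16/9 → turn +1·90°
n=4: pose=(5,-4,S); sL=160/433, sR=32/65; mL=-24256/28145, mR=16/65; mL+mR=-17328/28145 → advance -1; mR−mL=31184/28145 → turn +1·90°
n=5: pose=(5,-3,E); sL=80/121, sR=16/41; mL=-5216/4961, mR=8/41; mL+mR=-4248/4961 → advance -1; mR−mL=6184/4961 → turn +1·90°
n=6: pose=(4,-3,N); sL=160/169, sR=32/53; mL=-13888/8957, mR=16/53; mL+mR=-11184/8957 → advance -1; mR−mL=16592/8957 → turn +1·90°
n=7: pose=(4,-4,W); sL=4/9, sR=8/9; mL=-4/3, mR=4/9; mL+mR=-8/9 → advance -1; mR−mL=16/9 → turn +1·90°

0 160/433 32/65 -24256/28145 16/65 5 -4 S
1 80/121 16/41 -5216/4961 8/41 5 -3 E
2 160/169 32/53 -13888/8957 16/53 4 -3 N
3 4/9 8/9 -4/3 4/9 4 -4 W
4 160/433 32/65 -24256/28145 16/65 5 -4 S
5 80/121 16/41 -5216/4961 8/41 5 -3 E
6 160/169 32/53 -13888/8957 16/53 4 -3 N
7 4/9 8/9 -4/3 4/9 4 -4 W
final 5 -4 S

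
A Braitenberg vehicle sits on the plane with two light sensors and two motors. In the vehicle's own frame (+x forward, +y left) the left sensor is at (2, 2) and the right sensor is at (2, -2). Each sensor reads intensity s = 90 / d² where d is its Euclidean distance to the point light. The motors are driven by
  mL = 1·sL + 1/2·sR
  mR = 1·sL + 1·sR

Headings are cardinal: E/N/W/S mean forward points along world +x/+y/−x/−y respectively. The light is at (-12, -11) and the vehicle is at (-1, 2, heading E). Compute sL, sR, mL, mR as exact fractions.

left sensor world pos  = (1, 4); dL² = 394
right sensor world pos = (1, 0); dR² = 290
sL = 90/394 = 45/197
sR = 90/290 = 9/29
mL = 1·sL + 1/2·sR = 4383/11426
mR = 1·sL + 1·sR = 3078/5713

45/197 9/29 4383/11426 3078/5713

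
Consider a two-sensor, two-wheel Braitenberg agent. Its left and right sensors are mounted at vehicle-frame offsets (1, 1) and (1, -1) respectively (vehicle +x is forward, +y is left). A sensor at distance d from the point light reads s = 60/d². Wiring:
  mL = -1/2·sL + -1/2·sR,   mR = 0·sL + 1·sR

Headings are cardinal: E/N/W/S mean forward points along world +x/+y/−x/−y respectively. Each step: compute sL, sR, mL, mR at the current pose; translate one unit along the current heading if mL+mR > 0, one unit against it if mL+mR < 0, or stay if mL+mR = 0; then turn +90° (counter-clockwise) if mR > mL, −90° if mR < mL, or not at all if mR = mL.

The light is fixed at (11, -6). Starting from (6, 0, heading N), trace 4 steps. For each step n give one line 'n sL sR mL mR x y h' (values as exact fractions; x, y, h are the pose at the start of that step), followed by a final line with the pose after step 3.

0 12/17 12/13 -180/221 12/13 6 0 N
1 5/6 3/5 -43/60 3/5 6 1 W
2 4/3 60/61 -212/183 60/61 7 1 S
3 2/3 30/29 -74/87 30/29 7 2 E
final 8 2 N

n=0: pose=(6,0,N); sL=12/17, sR=12/13; mL=-180/221, mR=12/13; mL+mR=24/221 → advance +1; mR−mL=384/221 → turn +1·90°
n=1: pose=(6,1,W); sL=5/6, sR=3/5; mL=-43/60, mR=3/5; mL+mR=-7/60 → advance -1; mR−mL=79/60 → turn +1·90°
n=2: pose=(7,1,S); sL=4/3, sR=60/61; mL=-212/183, mR=60/61; mL+mR=-32/183 → advance -1; mR−mL=392/183 → turn +1·90°
n=3: pose=(7,2,E); sL=2/3, sR=30/29; mL=-74/87, mR=30/29; mL+mR=16/87 → advance +1; mR−mL=164/87 → turn +1·90°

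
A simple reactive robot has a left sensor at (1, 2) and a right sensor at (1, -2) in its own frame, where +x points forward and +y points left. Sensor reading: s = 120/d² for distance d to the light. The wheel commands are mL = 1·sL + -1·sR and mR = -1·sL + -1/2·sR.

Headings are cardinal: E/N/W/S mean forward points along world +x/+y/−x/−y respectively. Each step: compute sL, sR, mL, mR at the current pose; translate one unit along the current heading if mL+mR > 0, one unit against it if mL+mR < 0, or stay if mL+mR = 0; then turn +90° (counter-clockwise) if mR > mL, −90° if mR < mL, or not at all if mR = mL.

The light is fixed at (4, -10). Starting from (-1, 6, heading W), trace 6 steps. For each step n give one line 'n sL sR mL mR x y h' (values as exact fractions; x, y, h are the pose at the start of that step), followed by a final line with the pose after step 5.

0 15/29 1/3 16/87 -119/174 -1 6 W
1 24/65 120/293 -768/19045 -10932/19045 0 6 N
2 60/149 60/89 -3600/13261 -9810/13261 0 5 E
3 24/41 24/49 192/2009 -1668/2009 -1 5 S
4 15/29 1/3 16/87 -119/174 -1 6 W
5 24/65 120/293 -768/19045 -10932/19045 0 6 N
final 0 5 E

n=0: pose=(-1,6,W); sL=15/29, sR=1/3; mL=16/87, mR=-119/174; mL+mR=-1/2 → advance -1; mR−mL=-151/174 → turn -1·90°
n=1: pose=(0,6,N); sL=24/65, sR=120/293; mL=-768/19045, mR=-10932/19045; mL+mR=-180/293 → advance -1; mR−mL=-10164/19045 → turn -1·90°
n=2: pose=(0,5,E); sL=60/149, sR=60/89; mL=-3600/13261, mR=-9810/13261; mL+mR=-90/89 → advance -1; mR−mL=-6210/13261 → turn -1·90°
n=3: pose=(-1,5,S); sL=24/41, sR=24/49; mL=192/2009, mR=-1668/2009; mL+mR=-36/49 → advance -1; mR−mL=-1860/2009 → turn -1·90°
n=4: pose=(-1,6,W); sL=15/29, sR=1/3; mL=16/87, mR=-119/174; mL+mR=-1/2 → advance -1; mR−mL=-151/174 → turn -1·90°
n=5: pose=(0,6,N); sL=24/65, sR=120/293; mL=-768/19045, mR=-10932/19045; mL+mR=-180/293 → advance -1; mR−mL=-10164/19045 → turn -1·90°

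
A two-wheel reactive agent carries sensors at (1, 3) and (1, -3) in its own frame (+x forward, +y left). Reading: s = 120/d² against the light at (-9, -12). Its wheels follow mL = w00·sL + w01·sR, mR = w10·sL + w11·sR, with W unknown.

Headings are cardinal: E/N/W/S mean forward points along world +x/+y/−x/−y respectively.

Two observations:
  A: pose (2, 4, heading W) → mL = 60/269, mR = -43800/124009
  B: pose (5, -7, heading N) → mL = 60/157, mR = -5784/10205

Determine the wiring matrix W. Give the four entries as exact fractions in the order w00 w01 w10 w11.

1/2 0 -1/2 -1/2

obs A: pose=(2,4,W) → sL=120/269, sR=120/461, mL=60/269, mR=-43800/124009
obs B: pose=(5,-7,N) → sL=120/157, sR=24/65, mL=60/157, mR=-5784/10205
sensor matrix S = [[120/269, 120/461], [120/157, 24/65]]; det S = -8667648/253102369
solve [mL_A; mL_B] = S·[w00; w01] and [mR_A; mR_B] = S·[w10; w11]:
  w00 = 1/2, w01 = 0, w10 = -1/2, w11 = -1/2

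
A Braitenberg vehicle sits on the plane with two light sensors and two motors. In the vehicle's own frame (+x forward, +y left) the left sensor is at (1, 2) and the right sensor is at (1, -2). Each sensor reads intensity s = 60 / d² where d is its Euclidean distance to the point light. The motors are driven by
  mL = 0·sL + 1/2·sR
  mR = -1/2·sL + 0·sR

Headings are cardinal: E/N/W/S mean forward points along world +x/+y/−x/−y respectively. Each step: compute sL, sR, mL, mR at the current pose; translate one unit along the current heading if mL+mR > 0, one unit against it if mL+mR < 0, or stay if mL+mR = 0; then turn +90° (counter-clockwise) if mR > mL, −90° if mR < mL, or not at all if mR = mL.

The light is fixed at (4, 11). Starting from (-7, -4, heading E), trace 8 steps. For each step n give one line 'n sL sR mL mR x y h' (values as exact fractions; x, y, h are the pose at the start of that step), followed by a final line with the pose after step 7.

n=0: pose=(-7,-4,E); sL=60/269, sR=60/389; mL=30/389, mR=-30/269; mL+mR=-3600/104641 → advance -1; mR−mL=-19740/104641 → turn -1·90°
n=1: pose=(-8,-4,S); sL=15/89, sR=15/113; mL=15/226, mR=-15/178; mL+mR=-180/10057 → advance -1; mR−mL=-1515/10057 → turn -1·90°
n=2: pose=(-8,-3,W); sL=12/85, sR=60/313; mL=30/313, mR=-6/85; mL+mR=672/26605 → advance +1; mR−mL=-4428/26605 → turn -1·90°
n=3: pose=(-9,-3,N); sL=30/197, sR=6/29; mL=3/29, mR=-15/197; mL+mR=156/5713 → advance +1; mR−mL=-1026/5713 → turn -1·90°
n=4: pose=(-9,-2,E); sL=12/53, sR=20/123; mL=10/123, mR=-6/53; mL+mR=-208/6519 → advance -1; mR−mL=-1268/6519 → turn -1·90°
n=5: pose=(-10,-2,S); sL=3/17, sR=15/113; mL=15/226, mR=-3/34; mL+mR=-42/1921 → advance -1; mR−mL=-297/1921 → turn -1·90°
n=6: pose=(-10,-1,W); sL=60/421, sR=12/65; mL=6/65, mR=-30/421; mL+mR=576/27365 → advance +1; mR−mL=-4476/27365 → turn -1·90°
n=7: pose=(-11,-1,N); sL=6/41, sR=6/29; mL=3/29, mR=-3/41; mL+mR=36/1189 → advance +1; mR−mL=-210/1189 → turn -1·90°

0 60/269 60/389 30/389 -30/269 -7 -4 E
1 15/89 15/113 15/226 -15/178 -8 -4 S
2 12/85 60/313 30/313 -6/85 -8 -3 W
3 30/197 6/29 3/29 -15/197 -9 -3 N
4 12/53 20/123 10/123 -6/53 -9 -2 E
5 3/17 15/113 15/226 -3/34 -10 -2 S
6 60/421 12/65 6/65 -30/421 -10 -1 W
7 6/41 6/29 3/29 -3/41 -11 -1 N
final -11 0 E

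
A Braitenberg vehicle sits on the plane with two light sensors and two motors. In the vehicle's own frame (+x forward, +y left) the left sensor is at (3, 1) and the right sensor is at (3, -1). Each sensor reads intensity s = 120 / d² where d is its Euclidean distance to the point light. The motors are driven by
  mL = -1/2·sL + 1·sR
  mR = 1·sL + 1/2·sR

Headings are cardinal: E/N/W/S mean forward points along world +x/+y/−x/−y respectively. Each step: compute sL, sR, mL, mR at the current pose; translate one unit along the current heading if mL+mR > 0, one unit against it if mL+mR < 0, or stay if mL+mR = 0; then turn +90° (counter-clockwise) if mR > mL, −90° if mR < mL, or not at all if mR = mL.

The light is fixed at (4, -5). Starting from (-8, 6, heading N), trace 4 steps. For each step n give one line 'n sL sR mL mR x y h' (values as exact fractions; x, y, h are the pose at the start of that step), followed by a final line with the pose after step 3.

0 24/73 120/317 4956/23141 11988/23141 -8 6 N
1 60/173 60/197 4470/34081 17010/34081 -8 7 W
2 8/15 120/277 692/4155 3116/4155 -9 7 S
3 30/61 3/5 108/305 483/610 -9 6 E
final -8 6 N

n=0: pose=(-8,6,N); sL=24/73, sR=120/317; mL=4956/23141, mR=11988/23141; mL+mR=16944/23141 → advance +1; mR−mL=7032/23141 → turn +1·90°
n=1: pose=(-8,7,W); sL=60/173, sR=60/197; mL=4470/34081, mR=17010/34081; mL+mR=21480/34081 → advance +1; mR−mL=12540/34081 → turn +1·90°
n=2: pose=(-9,7,S); sL=8/15, sR=120/277; mL=692/4155, mR=3116/4155; mL+mR=3808/4155 → advance +1; mR−mL=808/1385 → turn +1·90°
n=3: pose=(-9,6,E); sL=30/61, sR=3/5; mL=108/305, mR=483/610; mL+mR=699/610 → advance +1; mR−mL=267/610 → turn +1·90°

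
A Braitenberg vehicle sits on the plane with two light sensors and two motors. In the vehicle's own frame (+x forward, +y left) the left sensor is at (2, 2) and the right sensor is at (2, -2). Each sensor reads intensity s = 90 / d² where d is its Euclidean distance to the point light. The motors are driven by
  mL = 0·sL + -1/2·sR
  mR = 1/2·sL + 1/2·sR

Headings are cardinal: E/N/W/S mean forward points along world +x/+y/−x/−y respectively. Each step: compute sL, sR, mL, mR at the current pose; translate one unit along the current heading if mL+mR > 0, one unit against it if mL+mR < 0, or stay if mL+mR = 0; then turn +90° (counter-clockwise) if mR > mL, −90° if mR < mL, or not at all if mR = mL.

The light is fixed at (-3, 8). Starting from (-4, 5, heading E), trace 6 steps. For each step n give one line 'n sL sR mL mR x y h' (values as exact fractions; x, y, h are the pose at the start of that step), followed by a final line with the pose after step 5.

0 45 45/13 -45/26 315/13 -4 5 E
1 18 18 -9 18 -3 5 N
2 9/2 45/2 -45/4 27/2 -3 6 W
3 90/17 18/5 -9/5 378/85 -4 6 S
4 45 45/13 -45/26 315/13 -4 5 E
5 18 18 -9 18 -3 5 N
final -3 6 W

n=0: pose=(-4,5,E); sL=45, sR=45/13; mL=-45/26, mR=315/13; mL+mR=45/2 → advance +1; mR−mL=675/26 → turn +1·90°
n=1: pose=(-3,5,N); sL=18, sR=18; mL=-9, mR=18; mL+mR=9 → advance +1; mR−mL=27 → turn +1·90°
n=2: pose=(-3,6,W); sL=9/2, sR=45/2; mL=-45/4, mR=27/2; mL+mR=9/4 → advance +1; mR−mL=99/4 → turn +1·90°
n=3: pose=(-4,6,S); sL=90/17, sR=18/5; mL=-9/5, mR=378/85; mL+mR=45/17 → advance +1; mR−mL=531/85 → turn +1·90°
n=4: pose=(-4,5,E); sL=45, sR=45/13; mL=-45/26, mR=315/13; mL+mR=45/2 → advance +1; mR−mL=675/26 → turn +1·90°
n=5: pose=(-3,5,N); sL=18, sR=18; mL=-9, mR=18; mL+mR=9 → advance +1; mR−mL=27 → turn +1·90°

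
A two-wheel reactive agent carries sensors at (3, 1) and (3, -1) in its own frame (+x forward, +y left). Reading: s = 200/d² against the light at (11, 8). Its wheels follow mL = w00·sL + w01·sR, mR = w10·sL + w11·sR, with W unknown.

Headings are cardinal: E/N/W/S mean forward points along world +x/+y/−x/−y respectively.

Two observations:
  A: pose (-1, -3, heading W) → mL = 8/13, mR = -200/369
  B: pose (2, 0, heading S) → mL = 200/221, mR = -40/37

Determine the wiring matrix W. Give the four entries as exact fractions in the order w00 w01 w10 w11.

0 1 -1 0

obs A: pose=(-1,-3,W) → sL=200/369, sR=8/13, mL=8/13, mR=-200/369
obs B: pose=(2,0,S) → sL=40/37, sR=200/221, mL=200/221, mR=-40/37
sensor matrix S = [[200/369, 8/13], [40/37, 200/221]]; det S = -527360/3017313
solve [mL_A; mL_B] = S·[w00; w01] and [mR_A; mR_B] = S·[w10; w11]:
  w00 = 0, w01 = 1, w10 = -1, w11 = 0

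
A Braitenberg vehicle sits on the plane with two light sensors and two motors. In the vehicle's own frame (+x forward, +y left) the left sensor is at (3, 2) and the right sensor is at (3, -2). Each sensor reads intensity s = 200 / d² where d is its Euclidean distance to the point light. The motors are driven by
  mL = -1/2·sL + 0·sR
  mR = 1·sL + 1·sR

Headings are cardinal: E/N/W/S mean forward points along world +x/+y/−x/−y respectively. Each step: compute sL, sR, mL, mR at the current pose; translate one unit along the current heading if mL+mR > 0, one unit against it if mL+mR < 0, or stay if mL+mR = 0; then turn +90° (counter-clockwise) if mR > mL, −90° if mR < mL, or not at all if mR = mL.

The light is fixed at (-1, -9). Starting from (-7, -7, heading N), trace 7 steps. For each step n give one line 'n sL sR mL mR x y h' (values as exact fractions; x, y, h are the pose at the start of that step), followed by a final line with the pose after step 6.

n=0: pose=(-7,-7,N); sL=200/89, sR=200/41; mL=-100/89, mR=26000/3649; mL+mR=21900/3649 → advance +1; mR−mL=30100/3649 → turn +1·90°
n=1: pose=(-7,-6,W); sL=100/41, sR=100/53; mL=-50/41, mR=9400/2173; mL+mR=6750/2173 → advance +1; mR−mL=12050/2173 → turn +1·90°
n=2: pose=(-8,-6,S); sL=8, sR=200/81; mL=-4, mR=848/81; mL+mR=524/81 → advance +1; mR−mL=1172/81 → turn +1·90°
n=3: pose=(-8,-7,E); sL=25/4, sR=25/2; mL=-25/8, mR=75/4; mL+mR=125/8 → advance +1; mR−mL=175/8 → turn +1·90°
n=4: pose=(-7,-7,N); sL=200/89, sR=200/41; mL=-100/89, mR=26000/3649; mL+mR=21900/3649 → advance +1; mR−mL=30100/3649 → turn +1·90°
n=5: pose=(-7,-6,W); sL=100/41, sR=100/53; mL=-50/41, mR=9400/2173; mL+mR=6750/2173 → advance +1; mR−mL=12050/2173 → turn +1·90°
n=6: pose=(-8,-6,S); sL=8, sR=200/81; mL=-4, mR=848/81; mL+mR=524/81 → advance +1; mR−mL=1172/81 → turn +1·90°

0 200/89 200/41 -100/89 26000/3649 -7 -7 N
1 100/41 100/53 -50/41 9400/2173 -7 -6 W
2 8 200/81 -4 848/81 -8 -6 S
3 25/4 25/2 -25/8 75/4 -8 -7 E
4 200/89 200/41 -100/89 26000/3649 -7 -7 N
5 100/41 100/53 -50/41 9400/2173 -7 -6 W
6 8 200/81 -4 848/81 -8 -6 S
final -8 -7 E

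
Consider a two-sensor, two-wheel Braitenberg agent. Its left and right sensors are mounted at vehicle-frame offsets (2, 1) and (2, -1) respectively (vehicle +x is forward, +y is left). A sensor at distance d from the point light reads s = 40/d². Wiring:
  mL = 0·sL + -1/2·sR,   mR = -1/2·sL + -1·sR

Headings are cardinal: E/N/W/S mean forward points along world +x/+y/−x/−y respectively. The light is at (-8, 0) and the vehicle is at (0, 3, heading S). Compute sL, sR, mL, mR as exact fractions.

left sensor world pos  = (1, 1); dL² = 82
right sensor world pos = (-1, 1); dR² = 50
sL = 40/82 = 20/41
sR = 40/50 = 4/5
mL = 0·sL + -1/2·sR = -2/5
mR = -1/2·sL + -1·sR = -214/205

20/41 4/5 -2/5 -214/205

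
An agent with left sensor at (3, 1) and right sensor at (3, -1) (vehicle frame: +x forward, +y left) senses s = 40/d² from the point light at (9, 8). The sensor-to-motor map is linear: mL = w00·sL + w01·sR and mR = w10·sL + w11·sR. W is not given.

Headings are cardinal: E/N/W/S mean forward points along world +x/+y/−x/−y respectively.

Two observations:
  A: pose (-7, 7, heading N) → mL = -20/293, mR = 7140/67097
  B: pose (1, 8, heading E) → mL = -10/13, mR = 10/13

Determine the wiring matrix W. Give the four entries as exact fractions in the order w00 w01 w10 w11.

obs A: pose=(-7,7,N) → sL=40/293, sR=40/229, mL=-20/293, mR=7140/67097
obs B: pose=(1,8,E) → sL=20/13, sR=20/13, mL=-10/13, mR=10/13
sensor matrix S = [[40/293, 40/229], [20/13, 20/13]]; det S = -51200/872261
solve [mL_A; mL_B] = S·[w00; w01] and [mR_A; mR_B] = S·[w10; w11]:
  w00 = -1/2, w01 = 0, w10 = -1/2, w11 = 1

-1/2 0 -1/2 1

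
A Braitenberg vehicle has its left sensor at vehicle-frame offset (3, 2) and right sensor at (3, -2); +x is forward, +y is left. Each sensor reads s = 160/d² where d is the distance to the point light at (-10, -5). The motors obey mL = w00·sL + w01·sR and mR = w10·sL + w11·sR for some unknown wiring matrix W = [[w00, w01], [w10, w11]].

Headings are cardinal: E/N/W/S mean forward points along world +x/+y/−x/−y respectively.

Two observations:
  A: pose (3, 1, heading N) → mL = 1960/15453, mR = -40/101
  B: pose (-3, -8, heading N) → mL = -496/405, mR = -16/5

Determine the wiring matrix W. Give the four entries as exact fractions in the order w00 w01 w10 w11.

obs A: pose=(3,1,N) → sL=80/101, sR=80/153, mL=1960/15453, mR=-40/101
obs B: pose=(-3,-8,N) → sL=32/5, sR=160/81, mL=-496/405, mR=-16/5
sensor matrix S = [[80/101, 80/153], [32/5, 160/81]]; det S = -247808/139077
solve [mL_A; mL_B] = S·[w00; w01] and [mR_A; mR_B] = S·[w10; w11]:
  w00 = -1/2, w01 = 1, w10 = -1/2, w11 = 0

-1/2 1 -1/2 0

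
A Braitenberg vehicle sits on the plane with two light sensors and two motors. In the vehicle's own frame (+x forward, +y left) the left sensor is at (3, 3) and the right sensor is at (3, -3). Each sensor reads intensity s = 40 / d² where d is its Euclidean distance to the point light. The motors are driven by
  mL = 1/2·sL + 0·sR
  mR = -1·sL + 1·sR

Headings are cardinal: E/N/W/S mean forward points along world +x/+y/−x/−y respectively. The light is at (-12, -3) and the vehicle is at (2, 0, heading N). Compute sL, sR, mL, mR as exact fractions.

40/157 8/65 20/157 -1344/10205

left sensor world pos  = (-1, 3); dL² = 157
right sensor world pos = (5, 3); dR² = 325
sL = 40/157 = 40/157
sR = 40/325 = 8/65
mL = 1/2·sL + 0·sR = 20/157
mR = -1·sL + 1·sR = -1344/10205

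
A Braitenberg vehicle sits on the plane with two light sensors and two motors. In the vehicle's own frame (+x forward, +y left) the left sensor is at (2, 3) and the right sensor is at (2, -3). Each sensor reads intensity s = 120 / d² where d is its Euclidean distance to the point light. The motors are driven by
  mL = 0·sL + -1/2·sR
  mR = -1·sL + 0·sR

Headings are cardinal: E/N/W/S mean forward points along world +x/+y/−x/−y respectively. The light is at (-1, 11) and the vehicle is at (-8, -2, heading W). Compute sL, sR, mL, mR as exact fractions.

120/337 120/181 -60/181 -120/337

left sensor world pos  = (-10, -5); dL² = 337
right sensor world pos = (-10, 1); dR² = 181
sL = 120/337 = 120/337
sR = 120/181 = 120/181
mL = 0·sL + -1/2·sR = -60/181
mR = -1·sL + 0·sR = -120/337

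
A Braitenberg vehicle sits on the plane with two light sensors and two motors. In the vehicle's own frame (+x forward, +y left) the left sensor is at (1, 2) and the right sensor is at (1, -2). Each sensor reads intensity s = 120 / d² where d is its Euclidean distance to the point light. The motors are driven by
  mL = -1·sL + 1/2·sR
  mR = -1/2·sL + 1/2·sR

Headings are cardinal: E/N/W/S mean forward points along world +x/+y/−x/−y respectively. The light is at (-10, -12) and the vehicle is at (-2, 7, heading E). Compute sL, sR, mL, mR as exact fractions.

left sensor world pos  = (-1, 9); dL² = 522
right sensor world pos = (-1, 5); dR² = 370
sL = 120/522 = 20/87
sR = 120/370 = 12/37
mL = -1·sL + 1/2·sR = -218/3219
mR = -1/2·sL + 1/2·sR = 152/3219

20/87 12/37 -218/3219 152/3219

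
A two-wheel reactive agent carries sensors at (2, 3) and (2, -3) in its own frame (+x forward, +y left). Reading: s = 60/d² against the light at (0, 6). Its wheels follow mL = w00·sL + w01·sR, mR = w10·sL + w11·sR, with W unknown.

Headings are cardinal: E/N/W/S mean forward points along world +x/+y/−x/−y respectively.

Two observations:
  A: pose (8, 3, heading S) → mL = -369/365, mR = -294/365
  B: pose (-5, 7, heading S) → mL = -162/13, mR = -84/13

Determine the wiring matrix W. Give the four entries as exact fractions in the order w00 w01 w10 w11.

-1 -1/2 -1/2 -1/2

obs A: pose=(8,3,S) → sL=30/73, sR=6/5, mL=-369/365, mR=-294/365
obs B: pose=(-5,7,S) → sL=12, sR=12/13, mL=-162/13, mR=-84/13
sensor matrix S = [[30/73, 6/5], [12, 12/13]]; det S = -66528/4745
solve [mL_A; mL_B] = S·[w00; w01] and [mR_A; mR_B] = S·[w10; w11]:
  w00 = -1, w01 = -1/2, w10 = -1/2, w11 = -1/2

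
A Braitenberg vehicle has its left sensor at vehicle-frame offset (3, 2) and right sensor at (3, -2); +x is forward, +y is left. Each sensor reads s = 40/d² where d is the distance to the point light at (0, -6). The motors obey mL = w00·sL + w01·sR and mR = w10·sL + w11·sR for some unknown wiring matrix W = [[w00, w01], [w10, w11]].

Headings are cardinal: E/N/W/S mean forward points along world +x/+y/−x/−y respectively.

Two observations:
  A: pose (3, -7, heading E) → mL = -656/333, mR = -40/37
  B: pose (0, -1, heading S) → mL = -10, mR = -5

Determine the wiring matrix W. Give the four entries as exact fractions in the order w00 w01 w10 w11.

-1 -1 -1 0

obs A: pose=(3,-7,E) → sL=40/37, sR=8/9, mL=-656/333, mR=-40/37
obs B: pose=(0,-1,S) → sL=5, sR=5, mL=-10, mR=-5
sensor matrix S = [[40/37, 8/9], [5, 5]]; det S = 320/333
solve [mL_A; mL_B] = S·[w00; w01] and [mR_A; mR_B] = S·[w10; w11]:
  w00 = -1, w01 = -1, w10 = -1, w11 = 0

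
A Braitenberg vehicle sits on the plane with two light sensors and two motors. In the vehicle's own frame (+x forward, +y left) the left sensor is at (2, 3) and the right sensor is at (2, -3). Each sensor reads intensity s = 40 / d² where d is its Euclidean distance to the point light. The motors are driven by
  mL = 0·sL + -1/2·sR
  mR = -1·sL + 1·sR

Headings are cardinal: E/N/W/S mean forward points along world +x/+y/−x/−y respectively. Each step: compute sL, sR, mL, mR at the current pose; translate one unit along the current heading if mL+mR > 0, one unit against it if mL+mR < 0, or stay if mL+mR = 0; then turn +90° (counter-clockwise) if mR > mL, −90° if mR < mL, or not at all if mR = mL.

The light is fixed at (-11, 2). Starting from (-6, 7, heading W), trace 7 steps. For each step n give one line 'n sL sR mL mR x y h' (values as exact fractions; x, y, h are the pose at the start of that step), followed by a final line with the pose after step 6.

0 40/13 40/73 -20/73 -2400/949 -6 7 W
1 20/29 4/13 -2/13 -144/377 -5 7 N
2 40/113 8/13 -4/13 384/1469 -5 6 E
3 1 2/5 -1/5 -3/5 -6 6 N
4 8/17 40/49 -20/49 288/833 -6 5 E
5 20/13 20/37 -10/37 -480/481 -7 5 N
6 40/61 40/37 -20/37 960/2257 -7 4 E
final -8 4 N

n=0: pose=(-6,7,W); sL=40/13, sR=40/73; mL=-20/73, mR=-2400/949; mL+mR=-2660/949 → advance -1; mR−mL=-2140/949 → turn -1·90°
n=1: pose=(-5,7,N); sL=20/29, sR=4/13; mL=-2/13, mR=-144/377; mL+mR=-202/377 → advance -1; mR−mL=-86/377 → turn -1·90°
n=2: pose=(-5,6,E); sL=40/113, sR=8/13; mL=-4/13, mR=384/1469; mL+mR=-68/1469 → advance -1; mR−mL=836/1469 → turn +1·90°
n=3: pose=(-6,6,N); sL=1, sR=2/5; mL=-1/5, mR=-3/5; mL+mR=-4/5 → advance -1; mR−mL=-2/5 → turn -1·90°
n=4: pose=(-6,5,E); sL=8/17, sR=40/49; mL=-20/49, mR=288/833; mL+mR=-52/833 → advance -1; mR−mL=628/833 → turn +1·90°
n=5: pose=(-7,5,N); sL=20/13, sR=20/37; mL=-10/37, mR=-480/481; mL+mR=-610/481 → advance -1; mR−mL=-350/481 → turn -1·90°
n=6: pose=(-7,4,E); sL=40/61, sR=40/37; mL=-20/37, mR=960/2257; mL+mR=-260/2257 → advance -1; mR−mL=2180/2257 → turn +1·90°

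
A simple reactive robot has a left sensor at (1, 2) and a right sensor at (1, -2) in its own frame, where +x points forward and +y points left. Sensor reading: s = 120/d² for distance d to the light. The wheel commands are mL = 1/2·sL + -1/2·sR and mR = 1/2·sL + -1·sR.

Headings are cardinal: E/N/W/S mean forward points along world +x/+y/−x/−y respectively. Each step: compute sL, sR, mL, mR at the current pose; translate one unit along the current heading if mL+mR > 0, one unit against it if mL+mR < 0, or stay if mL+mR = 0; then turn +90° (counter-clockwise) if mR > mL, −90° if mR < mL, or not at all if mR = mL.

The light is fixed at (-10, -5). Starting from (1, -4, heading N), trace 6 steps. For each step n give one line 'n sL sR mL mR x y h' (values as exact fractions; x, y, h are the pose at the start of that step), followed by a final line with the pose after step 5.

0 24/17 120/173 1056/2941 36/2941 1 -4 N
1 3/4 5/6 -1/24 -11/24 1 -3 E
2 24/29 24/13 -192/377 -540/377 0 -3 S
3 60/41 60/53 360/2173 -870/2173 0 -2 W
4 120/97 24/37 1056/3589 -108/3589 1 -2 N
5 2/3 30/37 -8/111 -53/111 1 -1 E
final 0 -1 S

n=0: pose=(1,-4,N); sL=24/17, sR=120/173; mL=1056/2941, mR=36/2941; mL+mR=1092/2941 → advance +1; mR−mL=-60/173 → turn -1·90°
n=1: pose=(1,-3,E); sL=3/4, sR=5/6; mL=-1/24, mR=-11/24; mL+mR=-1/2 → advance -1; mR−mL=-5/12 → turn -1·90°
n=2: pose=(0,-3,S); sL=24/29, sR=24/13; mL=-192/377, mR=-540/377; mL+mR=-732/377 → advance -1; mR−mL=-12/13 → turn -1·90°
n=3: pose=(0,-2,W); sL=60/41, sR=60/53; mL=360/2173, mR=-870/2173; mL+mR=-510/2173 → advance -1; mR−mL=-30/53 → turn -1·90°
n=4: pose=(1,-2,N); sL=120/97, sR=24/37; mL=1056/3589, mR=-108/3589; mL+mR=948/3589 → advance +1; mR−mL=-12/37 → turn -1·90°
n=5: pose=(1,-1,E); sL=2/3, sR=30/37; mL=-8/111, mR=-53/111; mL+mR=-61/111 → advance -1; mR−mL=-15/37 → turn -1·90°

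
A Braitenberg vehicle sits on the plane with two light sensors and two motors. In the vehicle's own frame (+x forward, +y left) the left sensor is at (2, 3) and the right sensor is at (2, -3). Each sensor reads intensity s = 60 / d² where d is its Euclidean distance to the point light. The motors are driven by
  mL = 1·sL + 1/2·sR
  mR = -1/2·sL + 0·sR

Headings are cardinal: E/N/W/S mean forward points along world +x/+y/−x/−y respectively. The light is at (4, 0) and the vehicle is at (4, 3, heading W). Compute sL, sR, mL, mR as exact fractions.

15 3/2 63/4 -15/2

left sensor world pos  = (2, 0); dL² = 4
right sensor world pos = (2, 6); dR² = 40
sL = 60/4 = 15
sR = 60/40 = 3/2
mL = 1·sL + 1/2·sR = 63/4
mR = -1/2·sL + 0·sR = -15/2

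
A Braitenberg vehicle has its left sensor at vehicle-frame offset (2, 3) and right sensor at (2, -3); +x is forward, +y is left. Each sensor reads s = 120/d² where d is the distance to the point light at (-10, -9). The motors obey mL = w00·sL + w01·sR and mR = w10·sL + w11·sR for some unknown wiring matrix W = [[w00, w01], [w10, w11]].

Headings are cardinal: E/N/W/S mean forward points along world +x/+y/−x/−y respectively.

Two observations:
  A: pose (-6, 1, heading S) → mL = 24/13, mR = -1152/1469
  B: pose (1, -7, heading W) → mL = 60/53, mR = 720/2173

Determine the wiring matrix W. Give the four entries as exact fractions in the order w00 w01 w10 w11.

0 1 1 -1

obs A: pose=(-6,1,S) → sL=120/113, sR=24/13, mL=24/13, mR=-1152/1469
obs B: pose=(1,-7,W) → sL=60/41, sR=60/53, mL=60/53, mR=720/2173
sensor matrix S = [[120/113, 24/13], [60/41, 60/53]]; det S = -4786560/3192137
solve [mL_A; mL_B] = S·[w00; w01] and [mR_A; mR_B] = S·[w10; w11]:
  w00 = 0, w01 = 1, w10 = 1, w11 = -1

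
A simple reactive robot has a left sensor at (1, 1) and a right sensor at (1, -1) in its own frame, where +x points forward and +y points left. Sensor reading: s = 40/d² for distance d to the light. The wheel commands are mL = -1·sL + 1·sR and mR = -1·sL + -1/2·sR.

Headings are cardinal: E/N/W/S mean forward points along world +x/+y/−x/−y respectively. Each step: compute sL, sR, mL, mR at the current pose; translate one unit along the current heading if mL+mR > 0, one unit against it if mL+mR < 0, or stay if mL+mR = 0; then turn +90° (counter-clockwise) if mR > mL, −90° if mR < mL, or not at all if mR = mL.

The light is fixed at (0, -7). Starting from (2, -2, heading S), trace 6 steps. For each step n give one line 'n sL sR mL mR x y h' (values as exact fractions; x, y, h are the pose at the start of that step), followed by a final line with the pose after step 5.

0 8/5 40/17 64/85 -236/85 2 -2 S
1 20/13 4/5 -48/65 -126/65 2 -1 W
2 40/53 8/13 -96/689 -732/689 3 -1 N
3 10/13 5/4 25/52 -145/104 3 -2 E
4 8/5 40/17 64/85 -236/85 2 -2 S
5 20/13 4/5 -48/65 -126/65 2 -1 W
final 3 -1 N

n=0: pose=(2,-2,S); sL=8/5, sR=40/17; mL=64/85, mR=-236/85; mL+mR=-172/85 → advance -1; mR−mL=-60/17 → turn -1·90°
n=1: pose=(2,-1,W); sL=20/13, sR=4/5; mL=-48/65, mR=-126/65; mL+mR=-174/65 → advance -1; mR−mL=-6/5 → turn -1·90°
n=2: pose=(3,-1,N); sL=40/53, sR=8/13; mL=-96/689, mR=-732/689; mL+mR=-828/689 → advance -1; mR−mL=-12/13 → turn -1·90°
n=3: pose=(3,-2,E); sL=10/13, sR=5/4; mL=25/52, mR=-145/104; mL+mR=-95/104 → advance -1; mR−mL=-15/8 → turn -1·90°
n=4: pose=(2,-2,S); sL=8/5, sR=40/17; mL=64/85, mR=-236/85; mL+mR=-172/85 → advance -1; mR−mL=-60/17 → turn -1·90°
n=5: pose=(2,-1,W); sL=20/13, sR=4/5; mL=-48/65, mR=-126/65; mL+mR=-174/65 → advance -1; mR−mL=-6/5 → turn -1·90°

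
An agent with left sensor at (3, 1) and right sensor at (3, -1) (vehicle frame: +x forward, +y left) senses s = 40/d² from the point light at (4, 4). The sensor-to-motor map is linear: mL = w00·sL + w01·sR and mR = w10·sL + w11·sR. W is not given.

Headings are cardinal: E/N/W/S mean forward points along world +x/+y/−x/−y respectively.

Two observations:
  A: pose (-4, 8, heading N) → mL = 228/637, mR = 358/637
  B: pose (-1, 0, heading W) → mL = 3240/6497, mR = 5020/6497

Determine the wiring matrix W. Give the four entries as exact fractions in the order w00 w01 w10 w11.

1/2 1/2 1/2 1

obs A: pose=(-4,8,N) → sL=4/13, sR=20/49, mL=228/637, mR=358/637
obs B: pose=(-1,0,W) → sL=40/89, sR=40/73, mL=3240/6497, mR=5020/6497
sensor matrix S = [[4/13, 20/49], [40/89, 40/73]]; det S = -61440/4138589
solve [mL_A; mL_B] = S·[w00; w01] and [mR_A; mR_B] = S·[w10; w11]:
  w00 = 1/2, w01 = 1/2, w10 = 1/2, w11 = 1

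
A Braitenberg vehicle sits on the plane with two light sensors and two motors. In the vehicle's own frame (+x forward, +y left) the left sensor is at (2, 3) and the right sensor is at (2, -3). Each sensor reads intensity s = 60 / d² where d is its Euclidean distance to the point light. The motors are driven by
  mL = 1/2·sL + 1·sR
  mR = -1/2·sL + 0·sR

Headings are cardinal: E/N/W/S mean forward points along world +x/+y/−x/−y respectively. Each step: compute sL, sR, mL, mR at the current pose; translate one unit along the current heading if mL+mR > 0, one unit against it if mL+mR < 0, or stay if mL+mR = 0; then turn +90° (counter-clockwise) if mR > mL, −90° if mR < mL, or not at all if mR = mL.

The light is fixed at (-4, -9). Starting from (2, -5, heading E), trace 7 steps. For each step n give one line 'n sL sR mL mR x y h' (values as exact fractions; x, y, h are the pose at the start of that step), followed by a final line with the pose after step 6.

n=0: pose=(2,-5,E); sL=60/113, sR=12/13; mL=1746/1469, mR=-30/113; mL+mR=12/13 → advance +1; mR−mL=-2136/1469 → turn -1·90°
n=1: pose=(3,-5,S); sL=15/26, sR=3; mL=171/52, mR=-15/52; mL+mR=3 → advance +1; mR−mL=-93/26 → turn -1·90°
n=2: pose=(3,-6,W); sL=12/5, sR=60/61; mL=666/305, mR=-6/5; mL+mR=60/61 → advance +1; mR−mL=-1032/305 → turn -1·90°
n=3: pose=(2,-6,N); sL=30/17, sR=30/53; mL=1305/901, mR=-15/17; mL+mR=30/53 → advance +1; mR−mL=-2100/901 → turn -1·90°
n=4: pose=(2,-5,E); sL=60/113, sR=12/13; mL=1746/1469, mR=-30/113; mL+mR=12/13 → advance +1; mR−mL=-2136/1469 → turn -1·90°
n=5: pose=(3,-5,S); sL=15/26, sR=3; mL=171/52, mR=-15/52; mL+mR=3 → advance +1; mR−mL=-93/26 → turn -1·90°
n=6: pose=(3,-6,W); sL=12/5, sR=60/61; mL=666/305, mR=-6/5; mL+mR=60/61 → advance +1; mR−mL=-1032/305 → turn -1·90°

0 60/113 12/13 1746/1469 -30/113 2 -5 E
1 15/26 3 171/52 -15/52 3 -5 S
2 12/5 60/61 666/305 -6/5 3 -6 W
3 30/17 30/53 1305/901 -15/17 2 -6 N
4 60/113 12/13 1746/1469 -30/113 2 -5 E
5 15/26 3 171/52 -15/52 3 -5 S
6 12/5 60/61 666/305 -6/5 3 -6 W
final 2 -6 N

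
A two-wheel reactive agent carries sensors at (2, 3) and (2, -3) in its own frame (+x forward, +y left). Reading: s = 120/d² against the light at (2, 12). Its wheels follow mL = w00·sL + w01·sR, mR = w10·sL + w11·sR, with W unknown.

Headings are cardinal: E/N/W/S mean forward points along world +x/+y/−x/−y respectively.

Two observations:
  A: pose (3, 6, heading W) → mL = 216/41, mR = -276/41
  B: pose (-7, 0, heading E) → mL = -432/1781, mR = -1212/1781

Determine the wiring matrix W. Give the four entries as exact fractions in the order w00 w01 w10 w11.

obs A: pose=(3,6,W) → sL=60/41, sR=12, mL=216/41, mR=-276/41
obs B: pose=(-7,0,E) → sL=12/13, sR=60/137, mL=-432/1781, mR=-1212/1781
sensor matrix S = [[60/41, 12], [12/13, 60/137]]; det S = -762048/73021
solve [mL_A; mL_B] = S·[w00; w01] and [mR_A; mR_B] = S·[w10; w11]:
  w00 = -1/2, w01 = 1/2, w10 = -1/2, w11 = -1/2

-1/2 1/2 -1/2 -1/2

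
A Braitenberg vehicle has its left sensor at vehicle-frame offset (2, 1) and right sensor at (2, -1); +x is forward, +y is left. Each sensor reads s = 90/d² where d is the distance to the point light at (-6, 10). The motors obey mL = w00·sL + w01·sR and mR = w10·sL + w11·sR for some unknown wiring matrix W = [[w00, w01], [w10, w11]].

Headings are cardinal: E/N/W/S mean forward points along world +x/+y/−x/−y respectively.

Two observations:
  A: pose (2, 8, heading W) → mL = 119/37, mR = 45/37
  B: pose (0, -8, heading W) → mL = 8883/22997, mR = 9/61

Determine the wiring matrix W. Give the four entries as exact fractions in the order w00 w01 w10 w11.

obs A: pose=(2,8,W) → sL=2, sR=90/37, mL=119/37, mR=45/37
obs B: pose=(0,-8,W) → sL=90/377, sR=18/61, mL=8883/22997, mR=9/61
sensor matrix S = [[2, 90/37], [90/377, 18/61]]; det S = 8064/850889
solve [mL_A; mL_B] = S·[w00; w01] and [mR_A; mR_B] = S·[w10; w11]:
  w00 = 1, w01 = 1/2, w10 = 0, w11 = 1/2

1 1/2 0 1/2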